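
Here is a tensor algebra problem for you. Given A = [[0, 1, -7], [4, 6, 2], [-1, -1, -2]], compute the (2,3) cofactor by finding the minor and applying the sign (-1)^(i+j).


To find cofactor C_{23}, delete row 2 and column 3.
The resulting 2x2 submatrix is: [[0, 1], [-1, -1]]
Minor M_{23} = 0*-1 - 1*-1
  = 0 - -1 = 1
Sign = (-1)^(2+3) = (-1)^5 = -1
Cofactor C_{23} = -1 * 1 = -1

-1


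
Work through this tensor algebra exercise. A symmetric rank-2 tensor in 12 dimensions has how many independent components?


A symmetric rank-2 tensor in d dimensions has d(d+1)/2 independent components.
d = 12
d(d+1)/2 = 12 * 13 / 2 = 156 / 2 = 78

78


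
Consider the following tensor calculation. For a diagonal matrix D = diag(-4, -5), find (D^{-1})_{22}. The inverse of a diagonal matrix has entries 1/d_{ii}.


For a diagonal matrix, the inverse has entries (D^{-1})_{ii} = 1/d_{ii}.
The diagonal entries are: d_{11} = -4, d_{22} = -5
We need (D^{-1})_{22} = 1/d_{22} = 1/-5 = -1/5

-1/5


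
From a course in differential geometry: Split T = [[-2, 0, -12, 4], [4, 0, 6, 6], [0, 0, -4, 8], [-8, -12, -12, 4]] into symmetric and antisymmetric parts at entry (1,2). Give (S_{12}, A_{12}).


T_{12} = 0
T_{21} = 4
S_{12} = (0 + 4)/2 = 4/2 = 2
A_{12} = (0 - 4)/2 = -4/2 = -2
Check: S + A = 2 + -2 = 0 = T_{12}.

(2, -2)


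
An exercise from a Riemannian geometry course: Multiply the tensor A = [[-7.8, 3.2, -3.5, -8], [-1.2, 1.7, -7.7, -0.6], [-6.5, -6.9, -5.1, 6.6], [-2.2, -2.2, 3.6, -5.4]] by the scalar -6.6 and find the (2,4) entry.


Scalar multiplication: (cA)_{ij} = c * A_{ij}.
c = -6.6
A_{24} = -0.6
(cA)_{24} = -6.6 * -0.6 = 3.96

3.96


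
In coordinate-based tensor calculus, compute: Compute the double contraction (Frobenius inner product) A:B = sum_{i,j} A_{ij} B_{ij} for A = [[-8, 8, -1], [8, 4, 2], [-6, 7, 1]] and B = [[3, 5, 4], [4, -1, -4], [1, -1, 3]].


A:B = sum over all i,j of A_{ij} * B_{ij}.
Row 1: -8*3=-24, 8*5=40, -1*4=-4 => row sum = 12
Row 2: 8*4=32, 4*-1=-4, 2*-4=-8 => row sum = 20
Row 3: -6*1=-6, 7*-1=-7, 1*3=3 => row sum = -10
Total = 12 + 20 + -10 = 22

22


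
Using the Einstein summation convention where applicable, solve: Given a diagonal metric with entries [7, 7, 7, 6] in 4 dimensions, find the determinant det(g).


For a diagonal metric, the determinant is the product of diagonal entries.
Diagonal entries: 7, 7, 7, 6
det(g) = 7 * 7 * 7 * 6 = 2058

2058


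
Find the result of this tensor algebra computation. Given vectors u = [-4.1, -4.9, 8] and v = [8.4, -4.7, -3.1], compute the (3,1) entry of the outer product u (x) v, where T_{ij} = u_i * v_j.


The outer product entry T_{ij} = u_i * v_j.
We need i=3, j=1.
u_3 = 8, v_1 = 8.4
T_{3,1} = 8 * 8.4 = 67.2

67.2


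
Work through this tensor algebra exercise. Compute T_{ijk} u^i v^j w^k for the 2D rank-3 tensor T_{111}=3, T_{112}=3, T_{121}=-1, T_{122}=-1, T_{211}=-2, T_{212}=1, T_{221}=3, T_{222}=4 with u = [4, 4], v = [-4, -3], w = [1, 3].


S = sum over i,j,k of T_{ijk} u_i v_j w_k. Expanding all 8 terms:
T_{111}*u_1*v_1*w_1 = 3*4*-4*1 = -48  (running total: -48)
T_{112}*u_1*v_1*w_2 = 3*4*-4*3 = -144  (running total: -192)
T_{121}*u_1*v_2*w_1 = -1*4*-3*1 = 12  (running total: -180)
T_{122}*u_1*v_2*w_2 = -1*4*-3*3 = 36  (running total: -144)
T_{211}*u_2*v_1*w_1 = -2*4*-4*1 = 32  (running total: -112)
T_{212}*u_2*v_1*w_2 = 1*4*-4*3 = -48  (running total: -160)
T_{221}*u_2*v_2*w_1 = 3*4*-3*1 = -36  (running total: -196)
T_{222}*u_2*v_2*w_2 = 4*4*-3*3 = -144  (running total: -340)
S = -340

-340


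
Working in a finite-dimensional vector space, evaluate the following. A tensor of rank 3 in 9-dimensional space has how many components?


The number of components of a rank-r tensor in d dimensions is d^r.
Here d = 9 and r = 3.
9^3 = 729

729


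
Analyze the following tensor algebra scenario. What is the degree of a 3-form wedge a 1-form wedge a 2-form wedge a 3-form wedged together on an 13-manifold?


The degree of a wedge product is the sum of the degrees of the individual forms.
Degrees: 3, 1, 2, 3
Total degree = 3 + 1 + 2 + 3 = 9

9


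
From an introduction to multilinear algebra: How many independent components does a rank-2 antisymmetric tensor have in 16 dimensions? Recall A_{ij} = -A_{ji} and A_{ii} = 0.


An antisymmetric rank-2 tensor satisfies A_{ij} = -A_{ji}, so diagonal entries are zero.
The independent components are the upper-triangular entries: C(n, 2) = n(n-1)/2.
n = 16
C(16, 2) = 16 * 15 / 2 = 240 / 2 = 120

120


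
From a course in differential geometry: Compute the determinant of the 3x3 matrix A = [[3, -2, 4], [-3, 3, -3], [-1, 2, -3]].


Expanding along the first row, det(A) = a11*M_11 - a12*M_12 + a13*M_13, where M_1j is the (1,j) minor.
Minor M_11 = 3*-3 - -3*2 = -3
Minor M_12 = -3*-3 - -3*-1 = 6
Minor M_13 = -3*2 - 3*-1 = -3
det = 3*(-3) - -2*(6) + 4*(-3)
    = -9 - -12 + -12
    = -9

-9


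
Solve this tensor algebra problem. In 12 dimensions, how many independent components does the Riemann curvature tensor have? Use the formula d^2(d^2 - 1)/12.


The Riemann tensor in d dimensions has d^2(d^2 - 1)/12 independent components.
d = 12, so d^2 = 144
d^2 - 1 = 143
d^2(d^2 - 1) = 144 * 143 = 20592
Divide by 12: 20592 / 12 = 1716

1716


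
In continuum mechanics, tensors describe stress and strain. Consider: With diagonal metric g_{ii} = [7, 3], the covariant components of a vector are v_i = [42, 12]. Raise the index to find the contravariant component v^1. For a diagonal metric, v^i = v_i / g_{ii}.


To raise an index with a diagonal metric: v^i = v_i / g_{ii}.
For index 1: v_1 = 42, g_{11} = 7
v^1 = 42 / 7 = 6

6


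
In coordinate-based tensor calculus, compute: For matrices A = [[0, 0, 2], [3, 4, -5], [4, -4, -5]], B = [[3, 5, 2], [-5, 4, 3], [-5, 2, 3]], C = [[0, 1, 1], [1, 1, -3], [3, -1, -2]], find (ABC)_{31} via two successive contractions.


(ABC)_{31} = sum_m (AB)_{3m} C_{m1}. First compute row 3 of AB.
(AB)_{31} = 4*3 + -4*-5 + -5*-5 = 57
(AB)_{32} = 4*5 + -4*4 + -5*2 = -6
(AB)_{33} = 4*2 + -4*3 + -5*3 = -19
Now contract with column 1 of C:
(AB)_{31} * C_{11} = 57 * 0 = 0
(AB)_{32} * C_{21} = -6 * 1 = -6
(AB)_{33} * C_{31} = -19 * 3 = -57
(ABC)_{31} = 0 + -6 + -57 = -63

-63


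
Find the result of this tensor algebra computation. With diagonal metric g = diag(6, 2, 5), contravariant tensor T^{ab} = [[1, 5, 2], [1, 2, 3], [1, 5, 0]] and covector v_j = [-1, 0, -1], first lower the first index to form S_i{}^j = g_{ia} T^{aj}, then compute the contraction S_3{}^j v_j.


Step 1: lower the first index. For a diagonal metric, g_{ia} T^{aj} = g_{ii} T^{ij} (no sum on i).
g_{33} = 5
S_3{}^1 = 5 * T^{31} = 5 * 1 = 5
S_3{}^2 = 5 * T^{32} = 5 * 5 = 25
S_3{}^3 = 5 * T^{33} = 5 * 0 = 0
Step 2: contract S_3{}^j with v_j.
S_3{}^1 * v_1 = 5 * -1 = -5
S_3{}^2 * v_2 = 25 * 0 = 0
S_3{}^3 * v_3 = 0 * -1 = 0
Result = -5 + 0 + 0 = -5

-5


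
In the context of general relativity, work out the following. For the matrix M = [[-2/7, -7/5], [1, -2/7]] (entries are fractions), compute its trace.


The trace is the sum of diagonal entries.
Diagonal: M[1,1] = -2/7, M[2,2] = -2/7
Tr(M) = -2/7 + -2/7
Computing step by step:
After adding M[1,1]: -2/7
After adding M[2,2]: -4/7
Tr(M) = -4/7

-4/7


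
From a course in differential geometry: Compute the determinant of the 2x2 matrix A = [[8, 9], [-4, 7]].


For a 2x2 matrix [[a, b], [c, d]], det = a*d - b*c.
a = 8, b = 9, c = -4, d = 7
a*d = 8 * 7 = 56
b*c = 9 * -4 = -36
det = 56 - -36 = 92

92


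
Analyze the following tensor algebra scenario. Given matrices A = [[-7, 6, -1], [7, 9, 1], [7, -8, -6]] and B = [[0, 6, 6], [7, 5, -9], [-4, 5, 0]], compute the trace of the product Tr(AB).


Tr(AB) = sum_i (AB)_{ii} where (AB)_{ii} = sum_k A_{ik} B_{ki}.
(AB)_{11} = -7*0 + 6*7 + -1*-4 = 46
(AB)_{22} = 7*6 + 9*5 + 1*5 = 92
(AB)_{33} = 7*6 + -8*-9 + -6*0 = 114
Tr(AB) = 46 + 92 + 114 = 252

252


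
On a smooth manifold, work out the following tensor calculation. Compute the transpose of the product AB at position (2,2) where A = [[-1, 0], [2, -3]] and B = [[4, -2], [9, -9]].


(AB)^T_{ij} = (AB)_{ji} = sum_k A_{jk} B_{ki}.
For i=2, j=2 we need (AB)_{22}:
A_{21} * B_{12} = 2 * -2 = -4
A_{22} * B_{22} = -3 * -9 = 27
Sum = -4 + 27 = 23

23


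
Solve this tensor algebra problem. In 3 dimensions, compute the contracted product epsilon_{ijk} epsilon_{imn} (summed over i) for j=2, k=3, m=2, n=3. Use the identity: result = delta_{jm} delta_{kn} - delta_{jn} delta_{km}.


Using the identity: epsilon_{ijk} epsilon_{imn} = delta_{jm} delta_{kn} - delta_{jn} delta_{km}.
delta_{22} = 1
delta_{33} = 1
delta_{23} = 0
delta_{32} = 0
Result = 1 * 1 - 0 * 0 = 1 - 0 = 1

1


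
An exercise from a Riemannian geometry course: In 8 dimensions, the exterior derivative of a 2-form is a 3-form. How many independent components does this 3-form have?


The exterior derivative of a p-form is a (p+1)-form.
Its number of independent components is C(n, p+1).
n = 8, p+1 = 3
C(8, 3) = 56

56


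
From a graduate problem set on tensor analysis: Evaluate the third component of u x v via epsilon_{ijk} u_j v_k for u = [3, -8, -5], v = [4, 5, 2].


(u x v)_3 = sum_{j,k} epsilon_{3jk} u_j v_k. Only permutations of (1,2,3) contribute; the two non-zero terms are:
eps_{312} u_1 v_2 = 1 * 3 * 5 = 15
eps_{321} u_2 v_1 = -1 * -8 * 4 = 32
(u x v)_3 = 47

47


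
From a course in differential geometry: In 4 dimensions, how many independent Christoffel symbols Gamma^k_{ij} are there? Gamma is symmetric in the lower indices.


Christoffel symbols Gamma^k_{ij} are symmetric in i,j, so there are d * d(d+1)/2 independent symbols.
d = 4
d(d+1)/2 = 4 * 5 / 2 = 10
Total = 4 * 10 = 40

40


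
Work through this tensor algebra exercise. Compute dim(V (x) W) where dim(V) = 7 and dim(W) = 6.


The dimension of a tensor product is the product of dimensions.
dim(V) = 7, dim(W) = 6
dim(V (x) W) = 7 * 6 = 42

42


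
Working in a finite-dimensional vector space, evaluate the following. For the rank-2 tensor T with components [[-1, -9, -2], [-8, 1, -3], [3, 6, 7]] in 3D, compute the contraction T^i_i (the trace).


The contraction (trace) of a rank-2 tensor is the sum of its diagonal elements.
Diagonal entries: A[1,1] = -1, A[2,2] = 1, A[3,3] = 7
Tr(A) = -1 + 1 + 7 = 7

7


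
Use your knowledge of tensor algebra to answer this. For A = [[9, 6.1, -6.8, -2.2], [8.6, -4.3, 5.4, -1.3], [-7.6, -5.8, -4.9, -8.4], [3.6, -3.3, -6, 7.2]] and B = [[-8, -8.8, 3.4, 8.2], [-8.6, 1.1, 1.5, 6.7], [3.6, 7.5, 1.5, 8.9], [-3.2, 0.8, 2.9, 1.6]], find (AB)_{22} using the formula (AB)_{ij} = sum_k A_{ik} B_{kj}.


(AB)_{ij} = sum_k A_{ik} B_{kj}.
For i=2, j=2:
A_{21} * B_{12} = 8.6 * -8.8 = -75.68
A_{22} * B_{22} = -4.3 * 1.1 = -4.73
A_{23} * B_{32} = 5.4 * 7.5 = 40.5
A_{24} * B_{42} = -1.3 * 0.8 = -1.04
Sum = -75.68 + -4.73 + 40.5 + -1.04 = -40.95

-40.95


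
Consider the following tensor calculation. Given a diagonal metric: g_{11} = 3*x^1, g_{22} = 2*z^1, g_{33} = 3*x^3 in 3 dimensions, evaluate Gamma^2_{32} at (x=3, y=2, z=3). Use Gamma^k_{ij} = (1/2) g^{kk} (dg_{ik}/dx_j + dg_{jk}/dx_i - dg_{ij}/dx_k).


For a diagonal metric, Gamma^k_{ij} = (1/2) g^{kk} (dg_{ik}/dx_j + dg_{jk}/dx_i - dg_{ij}/dx_k).
The metric is diagonal, so g_{ab} = 0 for a != b.
At the given point: g_{11} = 9, g_{22} = 6, g_{33} = 81
g^{22} = 1/6
dg_{32}/dx_2 = 0 (off-diagonal)
dg_{22}/dx_3 = dg_{22}/dx_3 = 2
dg_{32}/dx_2 = 0 (off-diagonal)
Numerator = 0 + 2 - 0 = 2
Gamma^2_{32} = 2 / (2 * 6) = 1/6

1/6


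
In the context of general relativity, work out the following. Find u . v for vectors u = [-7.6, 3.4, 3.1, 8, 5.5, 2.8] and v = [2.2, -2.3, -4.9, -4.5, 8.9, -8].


The inner product u . v = sum of u_i * v_i.
Term-by-term: -7.6 * 2.2, 3.4 * -2.3, 3.1 * -4.9, 8 * -4.5, 5.5 * 8.9, 2.8 * -8
Products: -16.72, -7.82, -15.19, -36, 48.95, -22.4
Sum = -16.72 + -7.82 + -15.19 + -36 + 48.95 + -22.4 = -49.18

-49.18


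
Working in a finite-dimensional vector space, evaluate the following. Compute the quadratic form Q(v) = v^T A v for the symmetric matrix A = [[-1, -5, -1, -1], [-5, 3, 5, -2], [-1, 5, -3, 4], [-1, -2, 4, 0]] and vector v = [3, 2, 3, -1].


First compute Av:
(Av)_1 = -1*3 + -5*2 + -1*3 + -1*-1 = -15
(Av)_2 = -5*3 + 3*2 + 5*3 + -2*-1 = 8
(Av)_3 = -1*3 + 5*2 + -3*3 + 4*-1 = -6
(Av)_4 = -1*3 + -2*2 + 4*3 + 0*-1 = 5
Av = [-15, 8, -6, 5]
Then v^T (Av) = 3*-15 + 2*8 + 3*-6 + -1*5
= -45 + 16 + -18 + -5 = -52

-52


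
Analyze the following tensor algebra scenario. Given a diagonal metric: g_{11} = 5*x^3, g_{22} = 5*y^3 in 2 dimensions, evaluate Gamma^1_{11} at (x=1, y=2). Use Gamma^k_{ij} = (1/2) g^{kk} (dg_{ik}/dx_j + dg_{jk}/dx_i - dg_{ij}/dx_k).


For a diagonal metric, Gamma^k_{ij} = (1/2) g^{kk} (dg_{ik}/dx_j + dg_{jk}/dx_i - dg_{ij}/dx_k).
The metric is diagonal, so g_{ab} = 0 for a != b.
At the given point: g_{11} = 5, g_{22} = 40
g^{11} = 1/5
dg_{11}/dx_1 = dg_{11}/dx_1 = 15
dg_{11}/dx_1 = dg_{11}/dx_1 = 15
dg_{11}/dx_1 = dg_{11}/dx_1 = 15
Numerator = 15 + 15 - 15 = 15
Gamma^1_{11} = 15 / (2 * 5) = 3/2

3/2


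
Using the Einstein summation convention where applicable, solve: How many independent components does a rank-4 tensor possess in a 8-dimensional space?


The number of components of a rank-r tensor in d dimensions is d^r.
Here d = 8 and r = 4.
8^4 = 4096

4096


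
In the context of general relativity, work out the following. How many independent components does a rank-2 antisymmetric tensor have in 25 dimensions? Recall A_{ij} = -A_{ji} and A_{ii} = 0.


An antisymmetric rank-2 tensor satisfies A_{ij} = -A_{ji}, so diagonal entries are zero.
The independent components are the upper-triangular entries: C(n, 2) = n(n-1)/2.
n = 25
C(25, 2) = 25 * 24 / 2 = 600 / 2 = 300

300


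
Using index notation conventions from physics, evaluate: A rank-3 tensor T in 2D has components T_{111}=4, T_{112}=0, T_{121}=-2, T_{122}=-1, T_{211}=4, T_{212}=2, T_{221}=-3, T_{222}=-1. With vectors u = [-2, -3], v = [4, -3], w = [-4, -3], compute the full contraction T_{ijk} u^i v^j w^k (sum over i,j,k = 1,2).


S = sum over i,j,k of T_{ijk} u_i v_j w_k. Expanding all 8 terms:
T_{111}*u_1*v_1*w_1 = 4*-2*4*-4 = 128  (running total: 128)
T_{112}*u_1*v_1*w_2 = 0*-2*4*-3 = 0  (running total: 128)
T_{121}*u_1*v_2*w_1 = -2*-2*-3*-4 = 48  (running total: 176)
T_{122}*u_1*v_2*w_2 = -1*-2*-3*-3 = 18  (running total: 194)
T_{211}*u_2*v_1*w_1 = 4*-3*4*-4 = 192  (running total: 386)
T_{212}*u_2*v_1*w_2 = 2*-3*4*-3 = 72  (running total: 458)
T_{221}*u_2*v_2*w_1 = -3*-3*-3*-4 = 108  (running total: 566)
T_{222}*u_2*v_2*w_2 = -1*-3*-3*-3 = 27  (running total: 593)
S = 593

593


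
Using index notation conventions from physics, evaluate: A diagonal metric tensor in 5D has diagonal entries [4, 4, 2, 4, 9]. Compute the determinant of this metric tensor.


For a diagonal metric, the determinant is the product of diagonal entries.
Diagonal entries: 4, 4, 2, 4, 9
det(g) = 4 * 4 * 2 * 4 * 9 = 1152

1152


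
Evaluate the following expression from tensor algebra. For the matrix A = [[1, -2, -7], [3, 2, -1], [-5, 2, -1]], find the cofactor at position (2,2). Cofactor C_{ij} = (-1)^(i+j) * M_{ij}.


To find cofactor C_{22}, delete row 2 and column 2.
The resulting 2x2 submatrix is: [[1, -7], [-5, -1]]
Minor M_{22} = 1*-1 - -7*-5
  = -1 - 35 = -36
Sign = (-1)^(2+2) = (-1)^4 = 1
Cofactor C_{22} = 1 * -36 = -36

-36


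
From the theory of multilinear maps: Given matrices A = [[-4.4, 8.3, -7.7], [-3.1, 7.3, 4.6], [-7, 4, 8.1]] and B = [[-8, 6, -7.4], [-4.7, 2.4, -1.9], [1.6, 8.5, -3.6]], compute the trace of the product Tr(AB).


Tr(AB) = sum_i (AB)_{ii} where (AB)_{ii} = sum_k A_{ik} B_{ki}.
(AB)_{11} = -4.4*-8 + 8.3*-4.7 + -7.7*1.6 = -16.13
(AB)_{22} = -3.1*6 + 7.3*2.4 + 4.6*8.5 = 38.02
(AB)_{33} = -7*-7.4 + 4*-1.9 + 8.1*-3.6 = 15.04
Tr(AB) = -16.13 + 38.02 + 15.04 = 36.93

36.93


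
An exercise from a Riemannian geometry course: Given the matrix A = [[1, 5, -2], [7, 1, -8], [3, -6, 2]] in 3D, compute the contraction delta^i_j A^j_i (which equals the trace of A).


The contraction (trace) of a rank-2 tensor is the sum of its diagonal elements.
Diagonal entries: A[1,1] = 1, A[2,2] = 1, A[3,3] = 2
Tr(A) = 1 + 1 + 2 = 4

4


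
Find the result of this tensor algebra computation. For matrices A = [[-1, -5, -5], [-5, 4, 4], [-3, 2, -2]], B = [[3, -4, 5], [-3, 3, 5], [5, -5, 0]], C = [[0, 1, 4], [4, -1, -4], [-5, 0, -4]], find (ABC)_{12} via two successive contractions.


(ABC)_{12} = sum_m (AB)_{1m} C_{m2}. First compute row 1 of AB.
(AB)_{11} = -1*3 + -5*-3 + -5*5 = -13
(AB)_{12} = -1*-4 + -5*3 + -5*-5 = 14
(AB)_{13} = -1*5 + -5*5 + -5*0 = -30
Now contract with column 2 of C:
(AB)_{11} * C_{12} = -13 * 1 = -13
(AB)_{12} * C_{22} = 14 * -1 = -14
(AB)_{13} * C_{32} = -30 * 0 = 0
(ABC)_{12} = -13 + -14 + 0 = -27

-27


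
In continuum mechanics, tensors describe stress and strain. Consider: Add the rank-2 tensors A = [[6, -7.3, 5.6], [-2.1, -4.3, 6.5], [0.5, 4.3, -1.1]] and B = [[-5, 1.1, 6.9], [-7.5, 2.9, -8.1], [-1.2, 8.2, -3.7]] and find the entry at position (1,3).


Tensor addition is component-wise: (A + B)_{ij} = A_{ij} + B_{ij}.
A_{13} = 5.6
B_{13} = 6.9
(A + B)_{13} = 5.6 + 6.9 = 12.5

12.5


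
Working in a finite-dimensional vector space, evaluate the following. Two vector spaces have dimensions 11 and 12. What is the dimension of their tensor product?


The dimension of a tensor product is the product of dimensions.
dim(V) = 11, dim(W) = 12
dim(V (x) W) = 11 * 12 = 132

132


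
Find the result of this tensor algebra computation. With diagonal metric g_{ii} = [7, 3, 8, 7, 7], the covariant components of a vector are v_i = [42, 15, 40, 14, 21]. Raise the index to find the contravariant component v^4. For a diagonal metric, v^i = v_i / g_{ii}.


To raise an index with a diagonal metric: v^i = v_i / g_{ii}.
For index 4: v_4 = 14, g_{44} = 7
v^4 = 14 / 7 = 2

2


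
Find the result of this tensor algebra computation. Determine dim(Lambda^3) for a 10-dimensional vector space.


The dimension of the space of p-forms on an n-dimensional space is C(n, p).
n = 10, p = 3
C(10, 3) = 10! / (3! * 7!) = 120

120


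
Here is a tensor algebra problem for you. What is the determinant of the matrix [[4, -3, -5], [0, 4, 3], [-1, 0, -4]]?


Expanding along the first row, det(A) = a11*M_11 - a12*M_12 + a13*M_13, where M_1j is the (1,j) minor.
Minor M_11 = 4*-4 - 3*0 = -16
Minor M_12 = 0*-4 - 3*-1 = 3
Minor M_13 = 0*0 - 4*-1 = 4
det = 4*(-16) - -3*(3) + -5*(4)
    = -64 - -9 + -20
    = -75

-75


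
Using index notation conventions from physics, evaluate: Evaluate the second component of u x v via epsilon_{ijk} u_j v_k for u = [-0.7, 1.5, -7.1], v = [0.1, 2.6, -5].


(u x v)_2 = sum_{j,k} epsilon_{2jk} u_j v_k. Only permutations of (1,2,3) contribute; the two non-zero terms are:
eps_{213} u_1 v_3 = -1 * -0.7 * -5 = -3.5
eps_{231} u_3 v_1 = 1 * -7.1 * 0.1 = -0.71
(u x v)_2 = -4.21

-4.21


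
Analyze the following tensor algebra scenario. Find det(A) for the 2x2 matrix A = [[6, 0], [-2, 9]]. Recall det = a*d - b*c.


For a 2x2 matrix [[a, b], [c, d]], det = a*d - b*c.
a = 6, b = 0, c = -2, d = 9
a*d = 6 * 9 = 54
b*c = 0 * -2 = 0
det = 54 - 0 = 54

54


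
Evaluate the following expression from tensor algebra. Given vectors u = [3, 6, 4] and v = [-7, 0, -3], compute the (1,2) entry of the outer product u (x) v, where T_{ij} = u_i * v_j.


The outer product entry T_{ij} = u_i * v_j.
We need i=1, j=2.
u_1 = 3, v_2 = 0
T_{1,2} = 3 * 0 = 0

0


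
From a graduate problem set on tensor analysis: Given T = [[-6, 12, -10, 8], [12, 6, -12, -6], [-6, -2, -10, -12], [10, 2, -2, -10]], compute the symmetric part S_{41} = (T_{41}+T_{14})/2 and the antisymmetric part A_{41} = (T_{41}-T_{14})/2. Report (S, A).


T_{41} = 10
T_{14} = 8
S_{41} = (10 + 8)/2 = 18/2 = 9
A_{41} = (10 - 8)/2 = 2/2 = 1
Check: S + A = 9 + 1 = 10 = T_{41}.

(9, 1)


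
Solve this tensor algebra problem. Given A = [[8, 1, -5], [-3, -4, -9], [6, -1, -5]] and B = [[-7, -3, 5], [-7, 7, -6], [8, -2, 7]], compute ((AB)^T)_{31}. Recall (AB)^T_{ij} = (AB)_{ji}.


(AB)^T_{ij} = (AB)_{ji} = sum_k A_{jk} B_{ki}.
For i=3, j=1 we need (AB)_{13}:
A_{11} * B_{13} = 8 * 5 = 40
A_{12} * B_{23} = 1 * -6 = -6
A_{13} * B_{33} = -5 * 7 = -35
Sum = 40 + -6 + -35 = -1

-1


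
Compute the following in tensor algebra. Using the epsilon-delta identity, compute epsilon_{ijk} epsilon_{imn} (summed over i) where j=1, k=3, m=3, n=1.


Using the identity: epsilon_{ijk} epsilon_{imn} = delta_{jm} delta_{kn} - delta_{jn} delta_{km}.
delta_{13} = 0
delta_{31} = 0
delta_{11} = 1
delta_{33} = 1
Result = 0 * 0 - 1 * 1 = 0 - 1 = -1

-1


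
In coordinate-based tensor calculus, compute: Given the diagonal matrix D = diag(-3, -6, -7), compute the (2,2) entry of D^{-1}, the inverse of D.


For a diagonal matrix, the inverse has entries (D^{-1})_{ii} = 1/d_{ii}.
The diagonal entries are: d_{11} = -3, d_{22} = -6, d_{33} = -7
We need (D^{-1})_{22} = 1/d_{22} = 1/-6 = -1/6

-1/6


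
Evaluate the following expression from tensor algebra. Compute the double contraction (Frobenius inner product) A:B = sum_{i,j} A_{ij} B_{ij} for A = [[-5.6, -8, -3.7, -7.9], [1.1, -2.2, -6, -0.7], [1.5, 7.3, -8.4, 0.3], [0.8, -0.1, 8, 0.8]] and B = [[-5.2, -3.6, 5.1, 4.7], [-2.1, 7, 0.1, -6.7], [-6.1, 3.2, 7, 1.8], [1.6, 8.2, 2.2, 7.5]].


A:B = sum over all i,j of A_{ij} * B_{ij}.
Row 1: -5.6*-5.2=29.12, -8*-3.6=28.8, -3.7*5.1=-18.87, -7.9*4.7=-37.13 => row sum = 1.92
Row 2: 1.1*-2.1=-2.31, -2.2*7=-15.4, -6*0.1=-0.6, -0.7*-6.7=4.69 => row sum = -13.62
Row 3: 1.5*-6.1=-9.15, 7.3*3.2=23.36, -8.4*7=-58.8, 0.3*1.8=0.54 => row sum = -44.05
Row 4: 0.8*1.6=1.28, -0.1*8.2=-0.82, 8*2.2=17.6, 0.8*7.5=6 => row sum = 24.06
Total = 1.92 + -13.62 + -44.05 + 24.06 = -31.69

-31.69


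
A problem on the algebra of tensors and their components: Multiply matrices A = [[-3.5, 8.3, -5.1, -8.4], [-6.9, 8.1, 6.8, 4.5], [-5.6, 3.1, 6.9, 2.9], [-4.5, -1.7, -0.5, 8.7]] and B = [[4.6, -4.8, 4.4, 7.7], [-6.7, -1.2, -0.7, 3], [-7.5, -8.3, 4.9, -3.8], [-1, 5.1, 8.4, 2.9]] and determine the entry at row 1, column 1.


(AB)_{ij} = sum_k A_{ik} B_{kj}.
For i=1, j=1:
A_{11} * B_{11} = -3.5 * 4.6 = -16.1
A_{12} * B_{21} = 8.3 * -6.7 = -55.61
A_{13} * B_{31} = -5.1 * -7.5 = 38.25
A_{14} * B_{41} = -8.4 * -1 = 8.4
Sum = -16.1 + -55.61 + 38.25 + 8.4 = -25.06

-25.06


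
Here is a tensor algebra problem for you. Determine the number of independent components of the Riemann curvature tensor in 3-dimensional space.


The Riemann tensor in d dimensions has d^2(d^2 - 1)/12 independent components.
d = 3, so d^2 = 9
d^2 - 1 = 8
d^2(d^2 - 1) = 9 * 8 = 72
Divide by 12: 72 / 12 = 6

6


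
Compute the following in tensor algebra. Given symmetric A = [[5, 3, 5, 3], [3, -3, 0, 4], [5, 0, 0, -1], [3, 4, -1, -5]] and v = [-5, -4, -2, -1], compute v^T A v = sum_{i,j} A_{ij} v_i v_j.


First compute Av:
(Av)_1 = 5*-5 + 3*-4 + 5*-2 + 3*-1 = -50
(Av)_2 = 3*-5 + -3*-4 + 0*-2 + 4*-1 = -7
(Av)_3 = 5*-5 + 0*-4 + 0*-2 + -1*-1 = -24
(Av)_4 = 3*-5 + 4*-4 + -1*-2 + -5*-1 = -24
Av = [-50, -7, -24, -24]
Then v^T (Av) = -5*-50 + -4*-7 + -2*-24 + -1*-24
= 250 + 28 + 48 + 24 = 350

350


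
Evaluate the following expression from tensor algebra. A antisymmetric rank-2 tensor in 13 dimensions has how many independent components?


A antisymmetric rank-2 tensor in d dimensions has d(d-1)/2 independent components.
d = 13
d(d-1)/2 = 13 * 12 / 2 = 156 / 2 = 78

78


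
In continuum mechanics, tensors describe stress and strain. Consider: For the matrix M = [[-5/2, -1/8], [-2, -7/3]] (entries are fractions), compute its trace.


The trace is the sum of diagonal entries.
Diagonal: M[1,1] = -5/2, M[2,2] = -7/3
Tr(M) = -5/2 + -7/3
Computing step by step:
After adding M[1,1]: -5/2
After adding M[2,2]: -29/6
Tr(M) = -29/6

-29/6


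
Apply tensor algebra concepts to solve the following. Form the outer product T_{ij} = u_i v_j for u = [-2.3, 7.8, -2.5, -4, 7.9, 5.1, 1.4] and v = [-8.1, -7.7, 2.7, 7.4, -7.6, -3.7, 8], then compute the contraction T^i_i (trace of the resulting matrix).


The outer product gives T_{ij} = u_i v_j.
The trace (contraction) is Tr(T) = sum_i T_{ii} = sum_i u_i v_i.
Diagonal entries:
T_{11} = u_1 * v_1 = -2.3 * -8.1 = 18.63
T_{22} = u_2 * v_2 = 7.8 * -7.7 = -60.06
T_{33} = u_3 * v_3 = -2.5 * 2.7 = -6.75
T_{44} = u_4 * v_4 = -4 * 7.4 = -29.6
T_{55} = u_5 * v_5 = 7.9 * -7.6 = -60.04
T_{66} = u_6 * v_6 = 5.1 * -3.7 = -18.87
T_{77} = u_7 * v_7 = 1.4 * 8 = 11.2
Tr(T) = 18.63 + -60.06 + -6.75 + -29.6 + -60.04 + -18.87 + 11.2 = -145.49

-145.49


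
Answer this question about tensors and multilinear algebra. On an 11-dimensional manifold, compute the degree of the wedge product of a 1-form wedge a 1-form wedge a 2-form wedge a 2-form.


The degree of a wedge product is the sum of the degrees of the individual forms.
Degrees: 1, 1, 2, 2
Total degree = 1 + 1 + 2 + 2 = 6

6


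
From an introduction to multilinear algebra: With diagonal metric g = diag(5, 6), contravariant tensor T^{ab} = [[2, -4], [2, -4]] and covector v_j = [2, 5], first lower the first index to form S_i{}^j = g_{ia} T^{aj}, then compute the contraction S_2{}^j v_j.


Step 1: lower the first index. For a diagonal metric, g_{ia} T^{aj} = g_{ii} T^{ij} (no sum on i).
g_{22} = 6
S_2{}^1 = 6 * T^{21} = 6 * 2 = 12
S_2{}^2 = 6 * T^{22} = 6 * -4 = -24
Step 2: contract S_2{}^j with v_j.
S_2{}^1 * v_1 = 12 * 2 = 24
S_2{}^2 * v_2 = -24 * 5 = -120
Result = 24 + -120 = -96

-96


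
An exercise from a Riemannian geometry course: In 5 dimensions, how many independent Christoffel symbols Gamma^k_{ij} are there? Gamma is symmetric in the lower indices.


Christoffel symbols Gamma^k_{ij} are symmetric in i,j, so there are d * d(d+1)/2 independent symbols.
d = 5
d(d+1)/2 = 5 * 6 / 2 = 15
Total = 5 * 15 = 75

75


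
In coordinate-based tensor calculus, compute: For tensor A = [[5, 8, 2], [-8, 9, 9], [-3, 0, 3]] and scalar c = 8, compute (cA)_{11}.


Scalar multiplication: (cA)_{ij} = c * A_{ij}.
c = 8
A_{11} = 5
(cA)_{11} = 8 * 5 = 40

40


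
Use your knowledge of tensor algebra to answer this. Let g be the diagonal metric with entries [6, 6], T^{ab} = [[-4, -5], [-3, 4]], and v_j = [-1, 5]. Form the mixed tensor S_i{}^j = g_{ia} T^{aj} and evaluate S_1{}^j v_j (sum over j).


Step 1: lower the first index. For a diagonal metric, g_{ia} T^{aj} = g_{ii} T^{ij} (no sum on i).
g_{11} = 6
S_1{}^1 = 6 * T^{11} = 6 * -4 = -24
S_1{}^2 = 6 * T^{12} = 6 * -5 = -30
Step 2: contract S_1{}^j with v_j.
S_1{}^1 * v_1 = -24 * -1 = 24
S_1{}^2 * v_2 = -30 * 5 = -150
Result = 24 + -150 = -126

-126


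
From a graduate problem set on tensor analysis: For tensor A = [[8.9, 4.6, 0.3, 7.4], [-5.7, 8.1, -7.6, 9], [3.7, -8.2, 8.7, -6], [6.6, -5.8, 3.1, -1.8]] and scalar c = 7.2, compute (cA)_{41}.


Scalar multiplication: (cA)_{ij} = c * A_{ij}.
c = 7.2
A_{41} = 6.6
(cA)_{41} = 7.2 * 6.6 = 47.52

47.52


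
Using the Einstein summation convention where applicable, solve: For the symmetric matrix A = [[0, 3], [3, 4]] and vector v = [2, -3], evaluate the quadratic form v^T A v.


First compute Av:
(Av)_1 = 0*2 + 3*-3 = -9
(Av)_2 = 3*2 + 4*-3 = -6
Av = [-9, -6]
Then v^T (Av) = 2*-9 + -3*-6
= -18 + 18 = 0

0


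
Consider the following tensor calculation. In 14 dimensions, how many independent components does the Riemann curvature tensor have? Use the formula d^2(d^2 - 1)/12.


The Riemann tensor in d dimensions has d^2(d^2 - 1)/12 independent components.
d = 14, so d^2 = 196
d^2 - 1 = 195
d^2(d^2 - 1) = 196 * 195 = 38220
Divide by 12: 38220 / 12 = 3185

3185


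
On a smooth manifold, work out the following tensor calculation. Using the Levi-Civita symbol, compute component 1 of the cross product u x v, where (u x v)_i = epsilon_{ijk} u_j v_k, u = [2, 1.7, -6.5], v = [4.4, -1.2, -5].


(u x v)_1 = sum_{j,k} epsilon_{1jk} u_j v_k. Only permutations of (1,2,3) contribute; the two non-zero terms are:
eps_{123} u_2 v_3 = 1 * 1.7 * -5 = -8.5
eps_{132} u_3 v_2 = -1 * -6.5 * -1.2 = -7.8
(u x v)_1 = -16.3

-16.3


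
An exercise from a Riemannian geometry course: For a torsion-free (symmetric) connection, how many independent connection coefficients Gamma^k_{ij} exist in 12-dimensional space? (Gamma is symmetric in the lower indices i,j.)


Christoffel symbols Gamma^k_{ij} are symmetric in i,j, so there are d * d(d+1)/2 independent symbols.
d = 12
d(d+1)/2 = 12 * 13 / 2 = 78
Total = 12 * 78 = 936

936


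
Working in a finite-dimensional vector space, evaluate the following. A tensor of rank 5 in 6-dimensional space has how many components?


The number of components of a rank-r tensor in d dimensions is d^r.
Here d = 6 and r = 5.
6^5 = 7776

7776


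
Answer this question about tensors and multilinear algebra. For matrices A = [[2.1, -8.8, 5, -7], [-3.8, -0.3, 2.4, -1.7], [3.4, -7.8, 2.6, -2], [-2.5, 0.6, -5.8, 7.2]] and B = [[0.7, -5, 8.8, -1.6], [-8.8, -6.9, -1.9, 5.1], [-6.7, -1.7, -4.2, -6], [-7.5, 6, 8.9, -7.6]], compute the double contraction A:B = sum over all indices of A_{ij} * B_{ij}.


A:B = sum over all i,j of A_{ij} * B_{ij}.
Row 1: 2.1*0.7=1.47, -8.8*-5=44, 5*8.8=44, -7*-1.6=11.2 => row sum = 100.67
Row 2: -3.8*-8.8=33.44, -0.3*-6.9=2.07, 2.4*-1.9=-4.56, -1.7*5.1=-8.67 => row sum = 22.28
Row 3: 3.4*-6.7=-22.78, -7.8*-1.7=13.26, 2.6*-4.2=-10.92, -2*-6=12 => row sum = -8.44
Row 4: -2.5*-7.5=18.75, 0.6*6=3.6, -5.8*8.9=-51.62, 7.2*-7.6=-54.72 => row sum = -83.99
Total = 100.67 + 22.28 + -8.44 + -83.99 = 30.52

30.52


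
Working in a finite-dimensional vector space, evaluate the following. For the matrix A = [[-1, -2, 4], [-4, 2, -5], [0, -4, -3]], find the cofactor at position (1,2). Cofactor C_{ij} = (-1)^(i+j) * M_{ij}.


To find cofactor C_{12}, delete row 1 and column 2.
The resulting 2x2 submatrix is: [[-4, -5], [0, -3]]
Minor M_{12} = -4*-3 - -5*0
  = 12 - 0 = 12
Sign = (-1)^(1+2) = (-1)^3 = -1
Cofactor C_{12} = -1 * 12 = -12

-12


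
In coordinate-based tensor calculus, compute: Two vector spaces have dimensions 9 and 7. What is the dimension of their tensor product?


The dimension of a tensor product is the product of dimensions.
dim(V) = 9, dim(W) = 7
dim(V (x) W) = 9 * 7 = 63

63


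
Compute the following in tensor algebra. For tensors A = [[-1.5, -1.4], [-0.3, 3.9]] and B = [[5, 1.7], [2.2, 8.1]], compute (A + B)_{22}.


Tensor addition is component-wise: (A + B)_{ij} = A_{ij} + B_{ij}.
A_{22} = 3.9
B_{22} = 8.1
(A + B)_{22} = 3.9 + 8.1 = 12

12


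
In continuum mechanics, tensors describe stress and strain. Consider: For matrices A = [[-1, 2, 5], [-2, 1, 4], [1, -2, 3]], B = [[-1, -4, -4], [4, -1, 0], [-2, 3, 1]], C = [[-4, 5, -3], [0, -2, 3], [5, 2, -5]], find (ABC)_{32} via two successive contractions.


(ABC)_{32} = sum_m (AB)_{3m} C_{m2}. First compute row 3 of AB.
(AB)_{31} = 1*-1 + -2*4 + 3*-2 = -15
(AB)_{32} = 1*-4 + -2*-1 + 3*3 = 7
(AB)_{33} = 1*-4 + -2*0 + 3*1 = -1
Now contract with column 2 of C:
(AB)_{31} * C_{12} = -15 * 5 = -75
(AB)_{32} * C_{22} = 7 * -2 = -14
(AB)_{33} * C_{32} = -1 * 2 = -2
(ABC)_{32} = -75 + -14 + -2 = -91

-91


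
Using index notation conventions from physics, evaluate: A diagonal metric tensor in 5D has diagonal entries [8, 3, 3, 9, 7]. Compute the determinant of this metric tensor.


For a diagonal metric, the determinant is the product of diagonal entries.
Diagonal entries: 8, 3, 3, 9, 7
det(g) = 8 * 3 * 3 * 9 * 7 = 4536

4536


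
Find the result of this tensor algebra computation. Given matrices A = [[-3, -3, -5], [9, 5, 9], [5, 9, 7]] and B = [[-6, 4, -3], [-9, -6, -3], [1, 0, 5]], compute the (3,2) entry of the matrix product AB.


(AB)_{ij} = sum_k A_{ik} B_{kj}.
For i=3, j=2:
A_{31} * B_{12} = 5 * 4 = 20
A_{32} * B_{22} = 9 * -6 = -54
A_{33} * B_{32} = 7 * 0 = 0
Sum = 20 + -54 + 0 = -34

-34


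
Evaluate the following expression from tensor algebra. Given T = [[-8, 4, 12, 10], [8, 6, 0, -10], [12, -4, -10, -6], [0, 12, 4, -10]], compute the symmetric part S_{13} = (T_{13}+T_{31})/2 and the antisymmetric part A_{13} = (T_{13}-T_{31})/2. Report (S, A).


T_{13} = 12
T_{31} = 12
S_{13} = (12 + 12)/2 = 24/2 = 12
A_{13} = (12 - 12)/2 = 0/2 = 0
Check: S + A = 12 + 0 = 12 = T_{13}.

(12, 0)


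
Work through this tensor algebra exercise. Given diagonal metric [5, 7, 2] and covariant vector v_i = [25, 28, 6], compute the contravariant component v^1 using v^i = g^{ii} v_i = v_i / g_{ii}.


To raise an index with a diagonal metric: v^i = v_i / g_{ii}.
For index 1: v_1 = 25, g_{11} = 5
v^1 = 25 / 5 = 5

5


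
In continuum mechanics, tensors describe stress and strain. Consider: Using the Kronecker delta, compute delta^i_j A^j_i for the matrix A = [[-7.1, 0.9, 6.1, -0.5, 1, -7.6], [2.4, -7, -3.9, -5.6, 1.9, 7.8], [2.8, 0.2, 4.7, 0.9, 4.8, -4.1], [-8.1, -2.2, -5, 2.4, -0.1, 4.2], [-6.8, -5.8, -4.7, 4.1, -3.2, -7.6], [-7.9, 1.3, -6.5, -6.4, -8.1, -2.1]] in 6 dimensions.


The contraction (trace) of a rank-2 tensor is the sum of its diagonal elements.
Diagonal entries: A[1,1] = -7.1, A[2,2] = -7, A[3,3] = 4.7, A[4,4] = 2.4, A[5,5] = -3.2, A[6,6] = -2.1
Tr(A) = -7.1 + -7 + 4.7 + 2.4 + -3.2 + -2.1 = -12.3

-12.3


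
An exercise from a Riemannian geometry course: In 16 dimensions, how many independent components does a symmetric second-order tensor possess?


A symmetric rank-2 tensor in d dimensions has d(d+1)/2 independent components.
d = 16
d(d+1)/2 = 16 * 17 / 2 = 272 / 2 = 136

136


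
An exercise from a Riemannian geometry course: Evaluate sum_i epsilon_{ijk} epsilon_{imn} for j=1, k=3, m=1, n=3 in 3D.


Using the identity: epsilon_{ijk} epsilon_{imn} = delta_{jm} delta_{kn} - delta_{jn} delta_{km}.
delta_{11} = 1
delta_{33} = 1
delta_{13} = 0
delta_{31} = 0
Result = 1 * 1 - 0 * 0 = 1 - 0 = 1

1


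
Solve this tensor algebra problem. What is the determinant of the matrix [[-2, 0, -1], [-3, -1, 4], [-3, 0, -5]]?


Expanding along the first row, det(A) = a11*M_11 - a12*M_12 + a13*M_13, where M_1j is the (1,j) minor.
Minor M_11 = -1*-5 - 4*0 = 5
Minor M_12 = -3*-5 - 4*-3 = 27
Minor M_13 = -3*0 - -1*-3 = -3
det = -2*(5) - 0*(27) + -1*(-3)
    = -10 - 0 + 3
    = -7

-7


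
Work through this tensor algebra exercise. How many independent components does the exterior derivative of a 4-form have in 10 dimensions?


The exterior derivative of a p-form is a (p+1)-form.
Its number of independent components is C(n, p+1).
n = 10, p+1 = 5
C(10, 5) = 252

252


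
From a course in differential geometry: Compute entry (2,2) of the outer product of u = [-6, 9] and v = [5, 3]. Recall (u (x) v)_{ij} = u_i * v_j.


The outer product entry T_{ij} = u_i * v_j.
We need i=2, j=2.
u_2 = 9, v_2 = 3
T_{2,2} = 9 * 3 = 27

27


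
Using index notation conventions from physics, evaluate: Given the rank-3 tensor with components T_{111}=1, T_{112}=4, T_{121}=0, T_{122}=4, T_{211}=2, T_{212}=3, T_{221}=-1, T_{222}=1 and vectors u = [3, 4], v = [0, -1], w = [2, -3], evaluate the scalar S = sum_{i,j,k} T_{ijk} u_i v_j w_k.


S = sum over i,j,k of T_{ijk} u_i v_j w_k. Expanding all 8 terms:
T_{111}*u_1*v_1*w_1 = 1*3*0*2 = 0  (running total: 0)
T_{112}*u_1*v_1*w_2 = 4*3*0*-3 = 0  (running total: 0)
T_{121}*u_1*v_2*w_1 = 0*3*-1*2 = 0  (running total: 0)
T_{122}*u_1*v_2*w_2 = 4*3*-1*-3 = 36  (running total: 36)
T_{211}*u_2*v_1*w_1 = 2*4*0*2 = 0  (running total: 36)
T_{212}*u_2*v_1*w_2 = 3*4*0*-3 = 0  (running total: 36)
T_{221}*u_2*v_2*w_1 = -1*4*-1*2 = 8  (running total: 44)
T_{222}*u_2*v_2*w_2 = 1*4*-1*-3 = 12  (running total: 56)
S = 56

56


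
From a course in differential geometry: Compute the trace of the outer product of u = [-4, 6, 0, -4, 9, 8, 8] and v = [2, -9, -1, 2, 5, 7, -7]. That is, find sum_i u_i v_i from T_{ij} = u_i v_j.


The outer product gives T_{ij} = u_i v_j.
The trace (contraction) is Tr(T) = sum_i T_{ii} = sum_i u_i v_i.
Diagonal entries:
T_{11} = u_1 * v_1 = -4 * 2 = -8
T_{22} = u_2 * v_2 = 6 * -9 = -54
T_{33} = u_3 * v_3 = 0 * -1 = 0
T_{44} = u_4 * v_4 = -4 * 2 = -8
T_{55} = u_5 * v_5 = 9 * 5 = 45
T_{66} = u_6 * v_6 = 8 * 7 = 56
T_{77} = u_7 * v_7 = 8 * -7 = -56
Tr(T) = -8 + -54 + 0 + -8 + 45 + 56 + -56 = -25

-25


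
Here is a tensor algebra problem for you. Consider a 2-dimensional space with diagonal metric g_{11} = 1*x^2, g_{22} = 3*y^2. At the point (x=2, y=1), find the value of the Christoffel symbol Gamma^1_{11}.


For a diagonal metric, Gamma^k_{ij} = (1/2) g^{kk} (dg_{ik}/dx_j + dg_{jk}/dx_i - dg_{ij}/dx_k).
The metric is diagonal, so g_{ab} = 0 for a != b.
At the given point: g_{11} = 4, g_{22} = 3
g^{11} = 1/4
dg_{11}/dx_1 = dg_{11}/dx_1 = 4
dg_{11}/dx_1 = dg_{11}/dx_1 = 4
dg_{11}/dx_1 = dg_{11}/dx_1 = 4
Numerator = 4 + 4 - 4 = 4
Gamma^1_{11} = 4 / (2 * 4) = 1/2

1/2


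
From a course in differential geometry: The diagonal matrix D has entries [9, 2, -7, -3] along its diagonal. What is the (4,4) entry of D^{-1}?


For a diagonal matrix, the inverse has entries (D^{-1})_{ii} = 1/d_{ii}.
The diagonal entries are: d_{11} = 9, d_{22} = 2, d_{33} = -7, d_{44} = -3
We need (D^{-1})_{44} = 1/d_{44} = 1/-3 = -1/3

-1/3


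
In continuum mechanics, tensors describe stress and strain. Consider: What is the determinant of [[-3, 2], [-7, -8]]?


For a 2x2 matrix [[a, b], [c, d]], det = a*d - b*c.
a = -3, b = 2, c = -7, d = -8
a*d = -3 * -8 = 24
b*c = 2 * -7 = -14
det = 24 - -14 = 38

38


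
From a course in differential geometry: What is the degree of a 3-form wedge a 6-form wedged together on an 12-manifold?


The degree of a wedge product is the sum of the degrees of the individual forms.
Degrees: 3, 6
Total degree = 3 + 6 = 9

9


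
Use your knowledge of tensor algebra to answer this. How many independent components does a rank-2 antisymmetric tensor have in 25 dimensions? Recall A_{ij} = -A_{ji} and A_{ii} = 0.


An antisymmetric rank-2 tensor satisfies A_{ij} = -A_{ji}, so diagonal entries are zero.
The independent components are the upper-triangular entries: C(n, 2) = n(n-1)/2.
n = 25
C(25, 2) = 25 * 24 / 2 = 600 / 2 = 300

300


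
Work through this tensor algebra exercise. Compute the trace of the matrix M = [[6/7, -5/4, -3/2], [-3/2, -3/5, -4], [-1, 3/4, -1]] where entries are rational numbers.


The trace is the sum of diagonal entries.
Diagonal: M[1,1] = 6/7, M[2,2] = -3/5, M[3,3] = -1
Tr(M) = 6/7 + -3/5 + -1
Computing step by step:
After adding M[1,1]: 6/7
After adding M[2,2]: 9/35
After adding M[3,3]: -26/35
Tr(M) = -26/35

-26/35


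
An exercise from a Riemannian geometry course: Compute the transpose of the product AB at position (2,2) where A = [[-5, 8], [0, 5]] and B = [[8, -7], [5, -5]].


(AB)^T_{ij} = (AB)_{ji} = sum_k A_{jk} B_{ki}.
For i=2, j=2 we need (AB)_{22}:
A_{21} * B_{12} = 0 * -7 = 0
A_{22} * B_{22} = 5 * -5 = -25
Sum = 0 + -25 = -25

-25


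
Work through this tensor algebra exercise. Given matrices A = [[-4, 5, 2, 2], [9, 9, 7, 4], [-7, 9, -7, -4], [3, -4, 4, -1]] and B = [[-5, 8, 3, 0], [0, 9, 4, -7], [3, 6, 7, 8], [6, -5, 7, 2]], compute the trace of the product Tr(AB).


Tr(AB) = sum_i (AB)_{ii} where (AB)_{ii} = sum_k A_{ik} B_{ki}.
(AB)_{11} = -4*-5 + 5*0 + 2*3 + 2*6 = 38
(AB)_{22} = 9*8 + 9*9 + 7*6 + 4*-5 = 175
(AB)_{33} = -7*3 + 9*4 + -7*7 + -4*7 = -62
(AB)_{44} = 3*0 + -4*-7 + 4*8 + -1*2 = 58
Tr(AB) = 38 + 175 + -62 + 58 = 209

209


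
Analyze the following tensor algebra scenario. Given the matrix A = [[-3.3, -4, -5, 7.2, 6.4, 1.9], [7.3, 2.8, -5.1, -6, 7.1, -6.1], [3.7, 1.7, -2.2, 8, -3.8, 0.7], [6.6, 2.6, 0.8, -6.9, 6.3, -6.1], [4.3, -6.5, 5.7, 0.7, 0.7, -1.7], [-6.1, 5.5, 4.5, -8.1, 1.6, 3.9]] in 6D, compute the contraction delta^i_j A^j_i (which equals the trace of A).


The contraction (trace) of a rank-2 tensor is the sum of its diagonal elements.
Diagonal entries: A[1,1] = -3.3, A[2,2] = 2.8, A[3,3] = -2.2, A[4,4] = -6.9, A[5,5] = 0.7, A[6,6] = 3.9
Tr(A) = -3.3 + 2.8 + -2.2 + -6.9 + 0.7 + 3.9 = -5

-5


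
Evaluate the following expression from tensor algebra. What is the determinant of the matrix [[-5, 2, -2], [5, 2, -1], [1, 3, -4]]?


Expanding along the first row, det(A) = a11*M_11 - a12*M_12 + a13*M_13, where M_1j is the (1,j) minor.
Minor M_11 = 2*-4 - -1*3 = -5
Minor M_12 = 5*-4 - -1*1 = -19
Minor M_13 = 5*3 - 2*1 = 13
det = -5*(-5) - 2*(-19) + -2*(13)
    = 25 - -38 + -26
    = 37

37
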